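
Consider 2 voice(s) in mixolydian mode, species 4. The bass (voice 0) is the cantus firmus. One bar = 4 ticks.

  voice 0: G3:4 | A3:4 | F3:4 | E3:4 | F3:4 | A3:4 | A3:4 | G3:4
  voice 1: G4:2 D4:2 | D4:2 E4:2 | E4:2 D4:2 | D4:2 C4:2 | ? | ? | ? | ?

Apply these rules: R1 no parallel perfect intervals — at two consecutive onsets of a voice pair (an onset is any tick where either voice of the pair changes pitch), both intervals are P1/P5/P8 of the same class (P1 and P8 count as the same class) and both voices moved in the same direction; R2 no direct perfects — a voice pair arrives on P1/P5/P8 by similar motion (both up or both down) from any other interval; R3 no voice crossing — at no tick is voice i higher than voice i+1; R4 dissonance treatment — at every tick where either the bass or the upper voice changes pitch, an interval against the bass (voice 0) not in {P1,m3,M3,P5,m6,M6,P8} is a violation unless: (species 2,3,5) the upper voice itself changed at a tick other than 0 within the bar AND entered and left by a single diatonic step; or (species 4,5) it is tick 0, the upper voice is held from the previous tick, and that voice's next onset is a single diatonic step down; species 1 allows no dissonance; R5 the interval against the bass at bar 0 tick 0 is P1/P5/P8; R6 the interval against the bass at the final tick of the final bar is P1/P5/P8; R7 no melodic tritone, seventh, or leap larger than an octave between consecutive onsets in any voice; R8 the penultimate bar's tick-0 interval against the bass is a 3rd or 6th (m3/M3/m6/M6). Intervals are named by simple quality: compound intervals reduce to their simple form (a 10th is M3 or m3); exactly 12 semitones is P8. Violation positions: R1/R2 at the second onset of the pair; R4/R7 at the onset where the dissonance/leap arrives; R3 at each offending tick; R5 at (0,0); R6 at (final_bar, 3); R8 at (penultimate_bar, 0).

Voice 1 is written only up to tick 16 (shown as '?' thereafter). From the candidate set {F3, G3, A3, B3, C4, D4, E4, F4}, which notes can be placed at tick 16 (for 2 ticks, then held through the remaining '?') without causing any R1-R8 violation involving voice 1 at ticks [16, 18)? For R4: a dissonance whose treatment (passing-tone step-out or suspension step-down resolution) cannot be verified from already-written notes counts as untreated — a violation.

F3: legal
G3: violates R4
A3: legal
B3: violates R4
C4: legal
D4: legal
E4: violates R4
F4: violates R2

{A3, C4, D4, F3}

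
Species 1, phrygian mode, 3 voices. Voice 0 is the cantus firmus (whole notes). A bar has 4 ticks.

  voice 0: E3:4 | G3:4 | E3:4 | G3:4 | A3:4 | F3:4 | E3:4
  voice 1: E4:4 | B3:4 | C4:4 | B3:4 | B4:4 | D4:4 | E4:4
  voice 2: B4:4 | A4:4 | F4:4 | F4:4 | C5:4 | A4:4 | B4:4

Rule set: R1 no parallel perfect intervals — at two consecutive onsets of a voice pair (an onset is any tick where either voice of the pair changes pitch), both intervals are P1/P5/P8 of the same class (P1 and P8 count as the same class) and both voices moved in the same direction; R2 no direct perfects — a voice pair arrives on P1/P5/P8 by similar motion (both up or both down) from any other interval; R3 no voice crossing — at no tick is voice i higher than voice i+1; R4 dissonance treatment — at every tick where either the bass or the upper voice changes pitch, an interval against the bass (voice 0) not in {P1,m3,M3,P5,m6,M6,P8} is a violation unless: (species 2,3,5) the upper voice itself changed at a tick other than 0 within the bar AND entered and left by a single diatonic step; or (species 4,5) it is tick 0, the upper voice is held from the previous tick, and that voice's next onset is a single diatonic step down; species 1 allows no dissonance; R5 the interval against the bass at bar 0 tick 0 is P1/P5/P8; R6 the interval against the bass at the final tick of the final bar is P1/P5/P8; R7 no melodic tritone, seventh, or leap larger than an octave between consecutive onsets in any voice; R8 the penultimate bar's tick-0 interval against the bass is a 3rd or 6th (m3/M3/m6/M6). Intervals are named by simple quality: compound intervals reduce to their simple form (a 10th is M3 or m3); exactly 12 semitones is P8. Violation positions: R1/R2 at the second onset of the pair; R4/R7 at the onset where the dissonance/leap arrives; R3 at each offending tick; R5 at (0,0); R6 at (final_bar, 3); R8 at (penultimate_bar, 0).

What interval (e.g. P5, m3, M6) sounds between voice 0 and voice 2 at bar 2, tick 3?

m2

voice 0=E3 voice 2=F4 -> m2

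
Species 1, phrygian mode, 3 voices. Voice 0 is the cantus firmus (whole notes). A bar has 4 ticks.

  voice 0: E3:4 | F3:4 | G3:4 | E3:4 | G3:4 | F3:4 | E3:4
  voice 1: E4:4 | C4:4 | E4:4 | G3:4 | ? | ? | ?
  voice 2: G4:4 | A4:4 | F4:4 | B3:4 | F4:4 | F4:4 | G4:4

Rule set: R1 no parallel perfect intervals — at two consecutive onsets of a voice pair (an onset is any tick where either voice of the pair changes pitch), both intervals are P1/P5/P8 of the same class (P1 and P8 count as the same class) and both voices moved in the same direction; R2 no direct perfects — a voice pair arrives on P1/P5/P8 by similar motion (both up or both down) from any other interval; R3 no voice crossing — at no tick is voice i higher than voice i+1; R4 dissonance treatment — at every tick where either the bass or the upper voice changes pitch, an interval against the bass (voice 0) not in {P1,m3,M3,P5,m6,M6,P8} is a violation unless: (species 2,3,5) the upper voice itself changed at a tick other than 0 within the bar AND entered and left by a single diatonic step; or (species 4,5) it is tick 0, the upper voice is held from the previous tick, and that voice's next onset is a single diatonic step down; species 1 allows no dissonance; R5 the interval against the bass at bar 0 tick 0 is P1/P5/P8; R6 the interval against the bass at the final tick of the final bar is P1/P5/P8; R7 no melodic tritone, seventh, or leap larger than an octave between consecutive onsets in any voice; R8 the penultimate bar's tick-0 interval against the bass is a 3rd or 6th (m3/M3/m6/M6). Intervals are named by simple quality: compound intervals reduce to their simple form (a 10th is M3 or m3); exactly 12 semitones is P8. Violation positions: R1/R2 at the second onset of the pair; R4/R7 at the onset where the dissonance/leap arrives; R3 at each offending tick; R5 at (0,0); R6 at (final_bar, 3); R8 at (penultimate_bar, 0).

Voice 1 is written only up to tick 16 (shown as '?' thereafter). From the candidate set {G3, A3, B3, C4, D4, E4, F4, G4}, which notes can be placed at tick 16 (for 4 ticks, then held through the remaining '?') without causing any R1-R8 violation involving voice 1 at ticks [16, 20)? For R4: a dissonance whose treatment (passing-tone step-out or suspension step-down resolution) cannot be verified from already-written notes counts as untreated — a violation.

G3: legal
A3: violates R4
B3: legal
C4: violates R4
D4: violates R2
E4: legal
F4: violates R2,R4,R7
G4: violates R2,R3

{B3, E4, G3}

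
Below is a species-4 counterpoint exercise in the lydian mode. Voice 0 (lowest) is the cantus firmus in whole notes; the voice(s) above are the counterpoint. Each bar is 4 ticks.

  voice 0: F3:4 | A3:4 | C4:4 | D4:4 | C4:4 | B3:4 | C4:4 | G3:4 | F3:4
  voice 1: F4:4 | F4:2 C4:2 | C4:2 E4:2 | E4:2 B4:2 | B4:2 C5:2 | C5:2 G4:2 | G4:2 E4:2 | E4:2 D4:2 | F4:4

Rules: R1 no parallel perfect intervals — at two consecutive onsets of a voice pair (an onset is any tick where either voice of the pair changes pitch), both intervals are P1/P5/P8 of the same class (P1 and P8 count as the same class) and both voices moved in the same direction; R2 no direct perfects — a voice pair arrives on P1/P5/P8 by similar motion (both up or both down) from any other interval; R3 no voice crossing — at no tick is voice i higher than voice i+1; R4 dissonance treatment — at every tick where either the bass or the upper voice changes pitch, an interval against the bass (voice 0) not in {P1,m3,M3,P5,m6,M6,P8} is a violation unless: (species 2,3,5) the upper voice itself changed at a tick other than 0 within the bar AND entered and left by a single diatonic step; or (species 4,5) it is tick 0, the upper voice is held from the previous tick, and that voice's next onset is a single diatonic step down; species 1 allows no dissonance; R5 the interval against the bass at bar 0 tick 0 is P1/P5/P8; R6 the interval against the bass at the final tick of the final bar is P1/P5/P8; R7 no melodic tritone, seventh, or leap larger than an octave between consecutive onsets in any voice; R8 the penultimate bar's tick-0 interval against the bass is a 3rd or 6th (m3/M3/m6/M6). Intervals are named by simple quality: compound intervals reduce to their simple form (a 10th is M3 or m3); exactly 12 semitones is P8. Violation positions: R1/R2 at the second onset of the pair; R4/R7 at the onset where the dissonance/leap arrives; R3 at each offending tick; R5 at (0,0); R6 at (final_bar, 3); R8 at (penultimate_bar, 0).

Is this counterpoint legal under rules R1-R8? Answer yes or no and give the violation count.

No (3 violations)

bar 0: v0=F3 v1=F4 (P8)
bar 1: v0=A3 v1=F4 (m6)
bar 2: v0=C4 v1=C4 (P1)
bar 3: v0=D4 v1=E4 (M2)
bar 4: v0=C4 v1=B4 (M7)
bar 5: v0=B3 v1=C5 (m2)
bar 6: v0=C4 v1=G4 (P5)
bar 7: v0=G3 v1=E4 (M6)
bar 8: v0=F3 v1=F4 (P8)
  R4 @ bar3.0: D4/E4 M2 untreated
  R4 @ bar4.0: C4/B4 M7 untreated
  R4 @ bar5.0: B3/C5 m2 untreated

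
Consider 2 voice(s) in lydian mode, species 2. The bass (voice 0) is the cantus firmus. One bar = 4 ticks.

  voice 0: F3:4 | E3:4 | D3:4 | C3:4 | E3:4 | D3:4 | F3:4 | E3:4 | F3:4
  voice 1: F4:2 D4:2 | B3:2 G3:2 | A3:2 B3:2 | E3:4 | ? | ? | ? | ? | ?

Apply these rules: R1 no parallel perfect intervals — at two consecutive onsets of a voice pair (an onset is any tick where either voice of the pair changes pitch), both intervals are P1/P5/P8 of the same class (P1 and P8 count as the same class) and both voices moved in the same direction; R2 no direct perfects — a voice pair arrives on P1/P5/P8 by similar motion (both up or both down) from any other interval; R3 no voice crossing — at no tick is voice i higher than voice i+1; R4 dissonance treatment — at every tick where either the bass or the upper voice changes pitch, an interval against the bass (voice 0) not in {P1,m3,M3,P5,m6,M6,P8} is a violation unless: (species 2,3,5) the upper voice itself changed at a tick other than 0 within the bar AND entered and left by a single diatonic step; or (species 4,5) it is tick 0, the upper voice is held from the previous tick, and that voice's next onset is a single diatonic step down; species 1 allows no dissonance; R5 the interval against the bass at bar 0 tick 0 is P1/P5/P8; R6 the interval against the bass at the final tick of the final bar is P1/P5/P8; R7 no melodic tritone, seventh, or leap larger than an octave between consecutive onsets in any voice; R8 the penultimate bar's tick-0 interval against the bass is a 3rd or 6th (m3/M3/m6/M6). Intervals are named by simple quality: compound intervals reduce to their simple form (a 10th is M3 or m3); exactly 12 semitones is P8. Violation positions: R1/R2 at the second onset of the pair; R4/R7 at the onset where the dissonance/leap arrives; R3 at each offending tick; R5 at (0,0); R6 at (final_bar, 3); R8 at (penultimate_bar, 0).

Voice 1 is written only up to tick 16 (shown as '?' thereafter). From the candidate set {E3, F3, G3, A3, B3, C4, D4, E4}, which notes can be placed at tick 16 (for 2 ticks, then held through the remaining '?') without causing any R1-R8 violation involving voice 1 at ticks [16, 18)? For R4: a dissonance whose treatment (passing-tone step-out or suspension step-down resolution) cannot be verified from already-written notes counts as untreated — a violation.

E3: legal
F3: violates R4
G3: legal
A3: violates R4
B3: violates R2
C4: legal
D4: violates R4,R7
E4: violates R2

{C4, E3, G3}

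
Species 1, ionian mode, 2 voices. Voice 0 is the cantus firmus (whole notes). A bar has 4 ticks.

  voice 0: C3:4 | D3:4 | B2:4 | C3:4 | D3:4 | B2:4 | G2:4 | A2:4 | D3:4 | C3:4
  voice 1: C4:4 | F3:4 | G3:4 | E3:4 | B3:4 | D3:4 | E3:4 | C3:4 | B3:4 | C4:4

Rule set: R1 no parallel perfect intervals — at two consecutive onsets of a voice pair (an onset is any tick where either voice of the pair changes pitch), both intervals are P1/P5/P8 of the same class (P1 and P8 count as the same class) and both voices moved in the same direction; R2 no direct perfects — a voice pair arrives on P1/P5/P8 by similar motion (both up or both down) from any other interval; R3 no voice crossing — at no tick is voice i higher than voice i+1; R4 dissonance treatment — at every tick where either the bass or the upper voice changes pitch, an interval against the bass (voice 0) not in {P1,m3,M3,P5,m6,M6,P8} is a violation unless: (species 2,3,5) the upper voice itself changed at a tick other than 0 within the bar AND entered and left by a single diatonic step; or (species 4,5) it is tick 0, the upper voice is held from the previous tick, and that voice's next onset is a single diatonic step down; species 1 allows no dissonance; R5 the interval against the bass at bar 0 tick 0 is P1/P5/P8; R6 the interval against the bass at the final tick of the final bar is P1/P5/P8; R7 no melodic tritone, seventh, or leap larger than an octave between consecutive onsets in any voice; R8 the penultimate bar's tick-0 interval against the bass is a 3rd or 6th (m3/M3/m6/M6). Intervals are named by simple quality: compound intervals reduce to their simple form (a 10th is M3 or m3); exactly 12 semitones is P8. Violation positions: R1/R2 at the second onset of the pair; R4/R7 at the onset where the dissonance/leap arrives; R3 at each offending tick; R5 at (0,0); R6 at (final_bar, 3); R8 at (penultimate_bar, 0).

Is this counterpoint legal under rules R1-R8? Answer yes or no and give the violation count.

bar 0: v0=C3 v1=C4 (P8)
bar 1: v0=D3 v1=F3 (m3)
bar 2: v0=B2 v1=G3 (m6)
bar 3: v0=C3 v1=E3 (M3)
bar 4: v0=D3 v1=B3 (M6)
bar 5: v0=B2 v1=D3 (m3)
bar 6: v0=G2 v1=E3 (M6)
bar 7: v0=A2 v1=C3 (m3)
bar 8: v0=D3 v1=B3 (M6)
bar 9: v0=C3 v1=C4 (P8)
  R7 @ bar8.0: C3->B3 leap 11st

No (1 violations)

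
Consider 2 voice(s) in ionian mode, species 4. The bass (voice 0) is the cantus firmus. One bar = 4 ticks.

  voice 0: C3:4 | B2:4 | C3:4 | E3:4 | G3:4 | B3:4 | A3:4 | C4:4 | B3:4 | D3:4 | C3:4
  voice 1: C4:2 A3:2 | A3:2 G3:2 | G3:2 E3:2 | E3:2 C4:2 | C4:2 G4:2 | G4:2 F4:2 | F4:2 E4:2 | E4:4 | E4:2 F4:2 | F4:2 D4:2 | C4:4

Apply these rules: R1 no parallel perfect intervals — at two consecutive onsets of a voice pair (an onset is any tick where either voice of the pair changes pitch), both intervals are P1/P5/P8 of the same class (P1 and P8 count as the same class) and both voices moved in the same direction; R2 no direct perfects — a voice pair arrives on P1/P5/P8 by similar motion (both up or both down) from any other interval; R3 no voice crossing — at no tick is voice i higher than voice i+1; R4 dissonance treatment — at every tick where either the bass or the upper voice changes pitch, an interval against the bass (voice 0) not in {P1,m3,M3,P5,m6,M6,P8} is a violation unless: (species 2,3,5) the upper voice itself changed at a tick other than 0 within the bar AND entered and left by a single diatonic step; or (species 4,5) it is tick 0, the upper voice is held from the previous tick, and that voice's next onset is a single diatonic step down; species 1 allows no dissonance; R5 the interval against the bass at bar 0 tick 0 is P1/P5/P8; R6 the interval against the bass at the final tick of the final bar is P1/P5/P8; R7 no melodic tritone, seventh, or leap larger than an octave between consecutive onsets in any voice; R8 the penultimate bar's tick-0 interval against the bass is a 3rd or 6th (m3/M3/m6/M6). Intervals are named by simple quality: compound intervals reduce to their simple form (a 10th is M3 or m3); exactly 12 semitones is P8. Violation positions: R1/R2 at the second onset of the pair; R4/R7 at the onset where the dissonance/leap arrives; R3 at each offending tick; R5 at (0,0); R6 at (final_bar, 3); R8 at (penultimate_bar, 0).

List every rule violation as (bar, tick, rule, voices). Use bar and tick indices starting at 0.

(4, 0, R4, (0, 1))
(5, 2, R4, (0, 1))
(8, 0, R4, (0, 1))
(8, 2, R4, (0, 1))
(10, 0, R1, (0, 1))

bar 0: v0=C3 v1=C4 downbeat P8
bar 1: v0=B2 v1=A3 downbeat m7
bar 2: v0=C3 v1=G3 downbeat P5
bar 3: v0=E3 v1=E3 downbeat P1
bar 4: v0=G3 v1=C4 downbeat P4
bar 5: v0=B3 v1=G4 downbeat m6
bar 6: v0=A3 v1=F4 downbeat m6
bar 7: v0=C4 v1=E4 downbeat M3
bar 8: v0=B3 v1=E4 downbeat P4
bar 9: v0=D3 v1=F4 downbeat m3
bar 10: v0=C3 v1=C4 downbeat P8
  -> R4 @ bar 4 tick 0 v(0, 1): G3/C4 P4 untreated
  -> R4 @ bar 5 tick 2 v(0, 1): B3/F4 TT untreated
  -> R4 @ bar 8 tick 0 v(0, 1): B3/E4 P4 untreated
  -> R4 @ bar 8 tick 2 v(0, 1): B3/F4 TT untreated
  -> R1 @ bar 10 tick 0 v(0, 1): D3/D4 P8 -> C3/C4 P8 similar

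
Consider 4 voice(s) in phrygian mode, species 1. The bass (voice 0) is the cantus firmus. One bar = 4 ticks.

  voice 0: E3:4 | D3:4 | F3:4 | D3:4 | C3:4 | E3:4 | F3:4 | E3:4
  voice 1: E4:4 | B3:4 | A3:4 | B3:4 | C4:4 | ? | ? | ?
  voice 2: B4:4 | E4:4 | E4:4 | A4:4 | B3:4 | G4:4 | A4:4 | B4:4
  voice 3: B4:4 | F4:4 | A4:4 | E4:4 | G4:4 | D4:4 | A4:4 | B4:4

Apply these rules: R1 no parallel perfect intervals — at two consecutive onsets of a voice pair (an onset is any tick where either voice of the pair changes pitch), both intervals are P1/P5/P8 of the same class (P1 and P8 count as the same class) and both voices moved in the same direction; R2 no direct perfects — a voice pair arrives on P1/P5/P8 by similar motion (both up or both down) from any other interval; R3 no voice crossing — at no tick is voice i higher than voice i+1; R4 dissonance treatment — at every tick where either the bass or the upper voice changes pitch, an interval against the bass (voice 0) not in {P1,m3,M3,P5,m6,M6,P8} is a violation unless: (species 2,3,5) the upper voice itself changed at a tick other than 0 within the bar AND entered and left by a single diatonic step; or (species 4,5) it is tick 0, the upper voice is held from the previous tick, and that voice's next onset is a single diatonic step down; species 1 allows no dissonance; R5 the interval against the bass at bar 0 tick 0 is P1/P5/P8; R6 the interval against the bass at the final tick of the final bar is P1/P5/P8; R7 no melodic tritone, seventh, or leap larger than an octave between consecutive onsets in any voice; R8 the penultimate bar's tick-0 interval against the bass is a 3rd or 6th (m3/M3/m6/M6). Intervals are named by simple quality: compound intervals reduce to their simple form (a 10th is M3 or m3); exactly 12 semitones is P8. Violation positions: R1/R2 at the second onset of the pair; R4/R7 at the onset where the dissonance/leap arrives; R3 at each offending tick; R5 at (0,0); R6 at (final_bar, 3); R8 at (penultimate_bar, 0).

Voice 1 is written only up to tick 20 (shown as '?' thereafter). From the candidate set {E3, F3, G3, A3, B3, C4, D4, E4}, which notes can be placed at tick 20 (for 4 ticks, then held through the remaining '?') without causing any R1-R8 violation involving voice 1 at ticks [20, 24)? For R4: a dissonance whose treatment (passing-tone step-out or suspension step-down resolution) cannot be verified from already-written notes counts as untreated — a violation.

E3: legal
F3: violates R4
G3: violates R1
A3: violates R4
B3: legal
C4: legal
D4: violates R4
E4: violates R1

{B3, C4, E3}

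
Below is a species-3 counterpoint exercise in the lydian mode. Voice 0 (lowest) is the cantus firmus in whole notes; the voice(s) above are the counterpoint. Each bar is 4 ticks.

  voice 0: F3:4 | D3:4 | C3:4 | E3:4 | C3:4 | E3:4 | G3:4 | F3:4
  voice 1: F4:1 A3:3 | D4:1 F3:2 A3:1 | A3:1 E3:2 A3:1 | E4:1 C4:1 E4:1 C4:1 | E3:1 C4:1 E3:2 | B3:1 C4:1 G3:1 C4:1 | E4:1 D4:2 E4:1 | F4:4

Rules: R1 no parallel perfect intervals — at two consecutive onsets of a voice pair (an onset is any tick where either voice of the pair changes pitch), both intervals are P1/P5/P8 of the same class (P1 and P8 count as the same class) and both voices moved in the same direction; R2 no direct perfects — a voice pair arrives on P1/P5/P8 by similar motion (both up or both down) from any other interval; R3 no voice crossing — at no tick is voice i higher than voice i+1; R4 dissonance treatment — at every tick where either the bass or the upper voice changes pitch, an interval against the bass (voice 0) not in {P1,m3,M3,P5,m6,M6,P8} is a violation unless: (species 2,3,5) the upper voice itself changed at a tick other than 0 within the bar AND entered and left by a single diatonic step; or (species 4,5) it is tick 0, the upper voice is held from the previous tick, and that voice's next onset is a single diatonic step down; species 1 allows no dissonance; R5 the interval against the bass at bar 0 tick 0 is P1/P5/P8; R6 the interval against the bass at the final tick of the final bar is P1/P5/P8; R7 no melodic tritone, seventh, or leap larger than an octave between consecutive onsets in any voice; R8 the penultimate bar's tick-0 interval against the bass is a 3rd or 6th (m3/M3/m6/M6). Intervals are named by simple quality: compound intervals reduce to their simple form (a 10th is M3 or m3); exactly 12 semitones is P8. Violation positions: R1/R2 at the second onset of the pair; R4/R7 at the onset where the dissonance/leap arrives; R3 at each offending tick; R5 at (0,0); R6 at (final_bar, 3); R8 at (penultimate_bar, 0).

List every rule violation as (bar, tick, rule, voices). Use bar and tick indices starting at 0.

bar 0: v0=F3 v1=F4 downbeat P8
bar 1: v0=D3 v1=D4 downbeat P8
bar 2: v0=C3 v1=A3 downbeat M6
bar 3: v0=E3 v1=E4 downbeat P8
bar 4: v0=C3 v1=E3 downbeat M3
bar 5: v0=E3 v1=B3 downbeat P5
bar 6: v0=G3 v1=E4 downbeat M6
bar 7: v0=F3 v1=F4 downbeat P8
  -> R2 @ bar 3 tick 0 v(0, 1): C3/A3 M6 -> E3/E4 P8 similar
  -> R2 @ bar 5 tick 0 v(0, 1): C3/E3 M3 -> E3/B3 P5 similar

(3, 0, R2, (0, 1))
(5, 0, R2, (0, 1))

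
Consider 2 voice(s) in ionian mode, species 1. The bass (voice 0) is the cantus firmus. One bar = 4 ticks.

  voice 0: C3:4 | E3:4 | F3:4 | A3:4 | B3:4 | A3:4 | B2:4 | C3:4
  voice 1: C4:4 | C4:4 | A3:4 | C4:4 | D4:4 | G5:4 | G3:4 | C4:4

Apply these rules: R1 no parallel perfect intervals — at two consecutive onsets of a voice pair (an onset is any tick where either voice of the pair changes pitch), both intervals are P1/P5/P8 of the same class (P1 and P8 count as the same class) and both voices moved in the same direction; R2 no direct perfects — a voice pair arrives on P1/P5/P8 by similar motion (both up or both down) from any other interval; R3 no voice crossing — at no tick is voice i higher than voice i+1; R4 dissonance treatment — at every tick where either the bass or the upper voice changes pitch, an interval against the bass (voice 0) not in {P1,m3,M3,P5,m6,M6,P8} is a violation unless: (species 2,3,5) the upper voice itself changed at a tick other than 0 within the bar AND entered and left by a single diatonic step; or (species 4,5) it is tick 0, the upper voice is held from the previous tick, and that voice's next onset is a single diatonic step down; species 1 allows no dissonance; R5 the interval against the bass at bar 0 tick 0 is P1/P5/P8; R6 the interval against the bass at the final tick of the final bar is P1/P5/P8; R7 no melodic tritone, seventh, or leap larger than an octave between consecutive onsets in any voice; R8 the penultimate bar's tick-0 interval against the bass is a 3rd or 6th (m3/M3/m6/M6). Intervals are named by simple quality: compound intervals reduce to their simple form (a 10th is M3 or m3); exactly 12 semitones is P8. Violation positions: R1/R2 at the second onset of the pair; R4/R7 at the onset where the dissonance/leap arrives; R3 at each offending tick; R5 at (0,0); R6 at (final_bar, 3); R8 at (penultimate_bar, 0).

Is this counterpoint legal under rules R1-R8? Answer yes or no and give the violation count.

bar 0: v0=C3 v1=C4 (P8)
bar 1: v0=E3 v1=C4 (m6)
bar 2: v0=F3 v1=A3 (M3)
bar 3: v0=A3 v1=C4 (m3)
bar 4: v0=B3 v1=D4 (m3)
bar 5: v0=A3 v1=G5 (m7)
bar 6: v0=B2 v1=G3 (m6)
bar 7: v0=C3 v1=C4 (P8)
  R4 @ bar5.0: A3/G5 m7 untreated
  R7 @ bar5.0: D4->G5 leap 17st
  R7 @ bar6.0: A3->B2 leap 10st
  R7 @ bar6.0: G5->G3 leap 24st
  R2 @ bar7.0: B2/G3 m6 -> C3/C4 P8 similar

No (5 violations)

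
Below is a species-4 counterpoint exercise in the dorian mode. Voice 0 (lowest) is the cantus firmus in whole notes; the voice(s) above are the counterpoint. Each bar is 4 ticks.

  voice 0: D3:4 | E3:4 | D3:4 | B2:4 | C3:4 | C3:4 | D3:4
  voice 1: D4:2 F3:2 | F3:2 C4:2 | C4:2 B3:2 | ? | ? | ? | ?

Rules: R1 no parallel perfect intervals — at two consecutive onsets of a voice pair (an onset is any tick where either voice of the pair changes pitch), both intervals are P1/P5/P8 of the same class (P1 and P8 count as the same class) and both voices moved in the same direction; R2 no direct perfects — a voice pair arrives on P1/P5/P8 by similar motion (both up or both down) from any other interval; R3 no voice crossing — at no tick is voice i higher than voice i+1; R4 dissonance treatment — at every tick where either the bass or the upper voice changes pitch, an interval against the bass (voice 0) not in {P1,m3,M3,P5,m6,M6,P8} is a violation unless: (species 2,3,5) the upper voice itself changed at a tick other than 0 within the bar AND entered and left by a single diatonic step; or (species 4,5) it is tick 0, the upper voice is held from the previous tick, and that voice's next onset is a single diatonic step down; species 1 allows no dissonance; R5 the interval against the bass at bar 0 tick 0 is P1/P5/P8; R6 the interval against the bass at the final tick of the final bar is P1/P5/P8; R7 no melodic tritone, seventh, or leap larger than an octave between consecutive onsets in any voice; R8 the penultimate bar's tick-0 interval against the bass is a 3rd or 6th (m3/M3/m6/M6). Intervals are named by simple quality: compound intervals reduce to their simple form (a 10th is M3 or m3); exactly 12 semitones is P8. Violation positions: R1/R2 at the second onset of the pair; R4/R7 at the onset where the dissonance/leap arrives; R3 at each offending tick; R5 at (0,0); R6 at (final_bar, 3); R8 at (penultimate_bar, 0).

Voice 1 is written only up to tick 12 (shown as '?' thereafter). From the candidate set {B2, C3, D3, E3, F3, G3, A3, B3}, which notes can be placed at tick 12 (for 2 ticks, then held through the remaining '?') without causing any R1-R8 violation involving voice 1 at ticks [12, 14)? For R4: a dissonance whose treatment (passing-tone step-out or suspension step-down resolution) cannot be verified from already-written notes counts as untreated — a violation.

{B3, D3, G3}

B2: violates R2
C3: violates R4,R7
D3: legal
E3: violates R4
F3: violates R4,R7
G3: legal
A3: violates R4
B3: legal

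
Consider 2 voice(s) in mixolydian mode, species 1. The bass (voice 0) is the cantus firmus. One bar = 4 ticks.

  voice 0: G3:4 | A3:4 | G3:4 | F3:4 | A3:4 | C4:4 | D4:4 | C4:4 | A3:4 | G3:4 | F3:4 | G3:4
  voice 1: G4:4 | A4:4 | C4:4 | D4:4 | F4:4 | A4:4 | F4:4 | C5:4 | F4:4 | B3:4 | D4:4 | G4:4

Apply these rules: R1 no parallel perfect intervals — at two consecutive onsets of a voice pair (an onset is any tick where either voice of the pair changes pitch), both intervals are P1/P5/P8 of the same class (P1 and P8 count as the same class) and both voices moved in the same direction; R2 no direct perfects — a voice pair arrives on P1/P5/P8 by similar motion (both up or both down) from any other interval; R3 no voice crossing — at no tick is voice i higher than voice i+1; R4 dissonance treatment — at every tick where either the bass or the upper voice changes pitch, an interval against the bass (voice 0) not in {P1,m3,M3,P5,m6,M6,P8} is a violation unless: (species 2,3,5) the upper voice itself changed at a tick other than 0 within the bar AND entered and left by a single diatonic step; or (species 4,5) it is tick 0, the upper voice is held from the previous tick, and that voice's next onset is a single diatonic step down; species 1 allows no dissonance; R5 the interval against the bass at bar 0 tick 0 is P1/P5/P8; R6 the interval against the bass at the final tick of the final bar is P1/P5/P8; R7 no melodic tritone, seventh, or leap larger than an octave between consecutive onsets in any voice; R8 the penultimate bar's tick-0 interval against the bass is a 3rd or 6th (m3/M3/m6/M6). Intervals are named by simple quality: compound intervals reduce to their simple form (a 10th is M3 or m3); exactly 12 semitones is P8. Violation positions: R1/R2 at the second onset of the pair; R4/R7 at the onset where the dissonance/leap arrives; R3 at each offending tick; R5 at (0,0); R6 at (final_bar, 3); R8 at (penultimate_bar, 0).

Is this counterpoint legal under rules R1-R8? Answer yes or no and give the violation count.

No (4 violations)

bar 0: v0=G3 v1=G4 (P8)
bar 1: v0=A3 v1=A4 (P8)
bar 2: v0=G3 v1=C4 (P4)
bar 3: v0=F3 v1=D4 (M6)
bar 4: v0=A3 v1=F4 (m6)
bar 5: v0=C4 v1=A4 (M6)
bar 6: v0=D4 v1=F4 (m3)
bar 7: v0=C4 v1=C5 (P8)
bar 8: v0=A3 v1=F4 (m6)
bar 9: v0=G3 v1=B3 (M3)
bar 10: v0=F3 v1=D4 (M6)
bar 11: v0=G3 v1=G4 (P8)
  R1 @ bar1.0: G3/G4 P8 -> A3/A4 P8 similar
  R4 @ bar2.0: G3/C4 P4 untreated
  R7 @ bar9.0: F4->B3 leap 6st
  R2 @ bar11.0: F3/D4 M6 -> G3/G4 P8 similar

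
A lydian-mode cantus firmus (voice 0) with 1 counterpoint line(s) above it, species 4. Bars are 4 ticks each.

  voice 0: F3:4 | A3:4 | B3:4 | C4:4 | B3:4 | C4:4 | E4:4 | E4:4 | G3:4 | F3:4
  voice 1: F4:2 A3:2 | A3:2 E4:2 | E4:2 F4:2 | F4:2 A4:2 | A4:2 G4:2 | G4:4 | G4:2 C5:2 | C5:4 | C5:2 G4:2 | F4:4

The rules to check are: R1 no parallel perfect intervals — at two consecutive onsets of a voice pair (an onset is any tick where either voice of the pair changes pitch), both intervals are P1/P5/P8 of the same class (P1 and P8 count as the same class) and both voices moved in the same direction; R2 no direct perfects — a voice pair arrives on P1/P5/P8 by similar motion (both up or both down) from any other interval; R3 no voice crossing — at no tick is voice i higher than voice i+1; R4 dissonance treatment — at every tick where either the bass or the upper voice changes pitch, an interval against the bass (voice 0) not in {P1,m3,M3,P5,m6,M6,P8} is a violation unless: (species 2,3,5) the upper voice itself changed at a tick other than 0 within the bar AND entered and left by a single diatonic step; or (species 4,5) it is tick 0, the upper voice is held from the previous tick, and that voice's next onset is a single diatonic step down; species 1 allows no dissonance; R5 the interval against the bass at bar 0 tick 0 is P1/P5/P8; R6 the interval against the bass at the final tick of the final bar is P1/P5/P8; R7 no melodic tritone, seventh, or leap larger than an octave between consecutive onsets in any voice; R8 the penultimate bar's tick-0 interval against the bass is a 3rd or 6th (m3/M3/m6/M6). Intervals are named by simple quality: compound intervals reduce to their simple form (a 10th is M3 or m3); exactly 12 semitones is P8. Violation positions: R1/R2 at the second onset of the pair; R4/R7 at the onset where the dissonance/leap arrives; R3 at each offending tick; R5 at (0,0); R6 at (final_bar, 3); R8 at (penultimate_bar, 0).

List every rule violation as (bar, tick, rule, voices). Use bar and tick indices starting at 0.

bar 0: v0=F3 v1=F4 downbeat P8
bar 1: v0=A3 v1=A3 downbeat P1
bar 2: v0=B3 v1=E4 downbeat P4
bar 3: v0=C4 v1=F4 downbeat P4
bar 4: v0=B3 v1=A4 downbeat m7
bar 5: v0=C4 v1=G4 downbeat P5
bar 6: v0=E4 v1=G4 downbeat m3
bar 7: v0=E4 v1=C5 downbeat m6
bar 8: v0=G3 v1=C5 downbeat P4
bar 9: v0=F3 v1=F4 downbeat P8
  -> R4 @ bar 2 tick 0 v(0, 1): B3/E4 P4 untreated
  -> R4 @ bar 2 tick 2 v(0, 1): B3/F4 TT untreated
  -> R4 @ bar 3 tick 0 v(0, 1): C4/F4 P4 untreated
  -> R4 @ bar 8 tick 0 v(0, 1): G3/C5 P4 untreated
  -> R8 @ bar 8 tick 0 v(0, 1): penult P4 not 3rd/6th
  -> R1 @ bar 9 tick 0 v(0, 1): G3/G4 P8 -> F3/F4 P8 similar

(2, 0, R4, (0, 1))
(2, 2, R4, (0, 1))
(3, 0, R4, (0, 1))
(8, 0, R4, (0, 1))
(8, 0, R8, (0, 1))
(9, 0, R1, (0, 1))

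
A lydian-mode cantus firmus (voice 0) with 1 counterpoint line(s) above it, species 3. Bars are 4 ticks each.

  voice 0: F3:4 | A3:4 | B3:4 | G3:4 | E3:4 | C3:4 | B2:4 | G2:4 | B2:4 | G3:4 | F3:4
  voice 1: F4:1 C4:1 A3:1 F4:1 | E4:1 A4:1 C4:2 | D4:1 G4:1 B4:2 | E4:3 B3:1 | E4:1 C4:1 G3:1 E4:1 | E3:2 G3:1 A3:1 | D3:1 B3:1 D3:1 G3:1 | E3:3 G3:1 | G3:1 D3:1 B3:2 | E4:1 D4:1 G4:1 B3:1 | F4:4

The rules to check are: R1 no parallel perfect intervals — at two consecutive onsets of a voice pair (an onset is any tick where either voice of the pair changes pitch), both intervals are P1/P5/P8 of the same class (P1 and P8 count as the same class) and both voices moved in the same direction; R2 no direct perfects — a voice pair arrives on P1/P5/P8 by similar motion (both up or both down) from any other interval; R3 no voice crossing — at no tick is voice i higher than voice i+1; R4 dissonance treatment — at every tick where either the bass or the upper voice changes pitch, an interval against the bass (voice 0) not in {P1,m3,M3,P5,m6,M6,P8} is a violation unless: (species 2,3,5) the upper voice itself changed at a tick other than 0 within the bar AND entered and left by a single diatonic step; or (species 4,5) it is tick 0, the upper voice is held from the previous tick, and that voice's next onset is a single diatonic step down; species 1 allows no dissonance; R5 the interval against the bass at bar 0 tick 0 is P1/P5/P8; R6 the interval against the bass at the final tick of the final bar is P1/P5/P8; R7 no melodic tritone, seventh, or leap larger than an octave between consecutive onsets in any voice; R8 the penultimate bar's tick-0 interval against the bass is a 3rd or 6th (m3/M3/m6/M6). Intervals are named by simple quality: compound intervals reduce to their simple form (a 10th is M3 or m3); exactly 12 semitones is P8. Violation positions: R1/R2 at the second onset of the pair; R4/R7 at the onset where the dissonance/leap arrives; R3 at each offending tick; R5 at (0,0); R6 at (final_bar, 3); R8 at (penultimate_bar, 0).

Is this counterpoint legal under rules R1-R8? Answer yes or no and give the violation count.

No (1 violations)

bar 0: v0=F3 v1=F4 (P8)
bar 1: v0=A3 v1=E4 (P5)
bar 2: v0=B3 v1=D4 (m3)
bar 3: v0=G3 v1=E4 (M6)
bar 4: v0=E3 v1=E4 (P8)
bar 5: v0=C3 v1=E3 (M3)
bar 6: v0=B2 v1=D3 (m3)
bar 7: v0=G2 v1=E3 (M6)
bar 8: v0=B2 v1=G3 (m6)
bar 9: v0=G3 v1=E4 (M6)
bar 10: v0=F3 v1=F4 (P8)
  R7 @ bar10.0: B3->F4 leap 6st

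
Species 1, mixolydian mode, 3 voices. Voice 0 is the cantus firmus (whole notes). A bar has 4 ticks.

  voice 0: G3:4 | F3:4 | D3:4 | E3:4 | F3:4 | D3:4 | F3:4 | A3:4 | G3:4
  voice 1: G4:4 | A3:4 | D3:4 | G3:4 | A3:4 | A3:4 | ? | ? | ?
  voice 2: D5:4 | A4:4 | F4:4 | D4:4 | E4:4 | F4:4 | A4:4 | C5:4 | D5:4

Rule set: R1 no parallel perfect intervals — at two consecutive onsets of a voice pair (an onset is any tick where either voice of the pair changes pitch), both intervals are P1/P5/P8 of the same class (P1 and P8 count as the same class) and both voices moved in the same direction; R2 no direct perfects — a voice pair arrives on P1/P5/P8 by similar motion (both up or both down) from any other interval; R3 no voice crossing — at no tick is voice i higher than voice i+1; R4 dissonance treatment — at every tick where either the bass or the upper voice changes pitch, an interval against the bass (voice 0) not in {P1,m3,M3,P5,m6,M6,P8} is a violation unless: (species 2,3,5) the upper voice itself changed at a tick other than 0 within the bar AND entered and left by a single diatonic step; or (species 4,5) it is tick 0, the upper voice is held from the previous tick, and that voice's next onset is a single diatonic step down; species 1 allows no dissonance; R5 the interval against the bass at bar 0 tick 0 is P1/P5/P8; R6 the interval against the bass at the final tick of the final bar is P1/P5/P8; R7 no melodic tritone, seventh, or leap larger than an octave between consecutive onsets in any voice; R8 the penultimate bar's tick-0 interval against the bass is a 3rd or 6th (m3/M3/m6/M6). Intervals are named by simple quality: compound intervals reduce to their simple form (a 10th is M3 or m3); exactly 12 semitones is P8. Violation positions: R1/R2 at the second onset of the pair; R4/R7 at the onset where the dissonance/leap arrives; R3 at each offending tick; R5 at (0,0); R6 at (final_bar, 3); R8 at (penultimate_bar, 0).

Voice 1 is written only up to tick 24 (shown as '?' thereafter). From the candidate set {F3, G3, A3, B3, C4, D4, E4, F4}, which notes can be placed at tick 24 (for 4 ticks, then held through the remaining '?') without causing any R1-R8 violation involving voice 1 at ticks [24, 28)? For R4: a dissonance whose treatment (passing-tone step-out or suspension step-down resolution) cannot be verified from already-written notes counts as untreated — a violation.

{A3, F3}

F3: legal
G3: violates R4
A3: legal
B3: violates R4
C4: violates R1
D4: violates R2
E4: violates R4
F4: violates R2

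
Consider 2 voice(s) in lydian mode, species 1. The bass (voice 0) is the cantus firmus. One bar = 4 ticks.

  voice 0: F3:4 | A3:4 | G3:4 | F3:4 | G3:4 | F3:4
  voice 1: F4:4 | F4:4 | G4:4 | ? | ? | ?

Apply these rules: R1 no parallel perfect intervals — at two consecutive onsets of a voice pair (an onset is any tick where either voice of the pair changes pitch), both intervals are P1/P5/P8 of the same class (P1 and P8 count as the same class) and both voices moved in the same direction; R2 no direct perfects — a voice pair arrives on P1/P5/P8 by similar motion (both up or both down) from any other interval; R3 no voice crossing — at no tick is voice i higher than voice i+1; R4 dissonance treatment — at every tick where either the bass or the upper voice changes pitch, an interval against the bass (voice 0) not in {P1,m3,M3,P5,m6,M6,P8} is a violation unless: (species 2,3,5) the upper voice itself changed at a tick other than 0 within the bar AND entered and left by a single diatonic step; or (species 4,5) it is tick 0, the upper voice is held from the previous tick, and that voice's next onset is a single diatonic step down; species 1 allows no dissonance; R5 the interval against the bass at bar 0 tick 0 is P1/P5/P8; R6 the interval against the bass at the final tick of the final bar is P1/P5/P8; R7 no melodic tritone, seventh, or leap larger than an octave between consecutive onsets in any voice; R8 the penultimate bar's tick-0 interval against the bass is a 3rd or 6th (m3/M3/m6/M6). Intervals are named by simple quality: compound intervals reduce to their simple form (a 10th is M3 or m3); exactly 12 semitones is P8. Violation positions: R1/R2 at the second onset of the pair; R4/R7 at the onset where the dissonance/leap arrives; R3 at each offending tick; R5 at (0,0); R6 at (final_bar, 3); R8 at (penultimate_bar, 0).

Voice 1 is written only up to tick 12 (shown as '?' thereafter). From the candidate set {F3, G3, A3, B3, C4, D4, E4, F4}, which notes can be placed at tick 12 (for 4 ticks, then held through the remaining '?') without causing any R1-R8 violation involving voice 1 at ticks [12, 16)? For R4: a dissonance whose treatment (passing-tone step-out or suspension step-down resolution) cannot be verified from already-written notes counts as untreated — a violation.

F3: violates R1,R7
G3: violates R4
A3: violates R7
B3: violates R4
C4: violates R2
D4: legal
E4: violates R4
F4: violates R1

{D4}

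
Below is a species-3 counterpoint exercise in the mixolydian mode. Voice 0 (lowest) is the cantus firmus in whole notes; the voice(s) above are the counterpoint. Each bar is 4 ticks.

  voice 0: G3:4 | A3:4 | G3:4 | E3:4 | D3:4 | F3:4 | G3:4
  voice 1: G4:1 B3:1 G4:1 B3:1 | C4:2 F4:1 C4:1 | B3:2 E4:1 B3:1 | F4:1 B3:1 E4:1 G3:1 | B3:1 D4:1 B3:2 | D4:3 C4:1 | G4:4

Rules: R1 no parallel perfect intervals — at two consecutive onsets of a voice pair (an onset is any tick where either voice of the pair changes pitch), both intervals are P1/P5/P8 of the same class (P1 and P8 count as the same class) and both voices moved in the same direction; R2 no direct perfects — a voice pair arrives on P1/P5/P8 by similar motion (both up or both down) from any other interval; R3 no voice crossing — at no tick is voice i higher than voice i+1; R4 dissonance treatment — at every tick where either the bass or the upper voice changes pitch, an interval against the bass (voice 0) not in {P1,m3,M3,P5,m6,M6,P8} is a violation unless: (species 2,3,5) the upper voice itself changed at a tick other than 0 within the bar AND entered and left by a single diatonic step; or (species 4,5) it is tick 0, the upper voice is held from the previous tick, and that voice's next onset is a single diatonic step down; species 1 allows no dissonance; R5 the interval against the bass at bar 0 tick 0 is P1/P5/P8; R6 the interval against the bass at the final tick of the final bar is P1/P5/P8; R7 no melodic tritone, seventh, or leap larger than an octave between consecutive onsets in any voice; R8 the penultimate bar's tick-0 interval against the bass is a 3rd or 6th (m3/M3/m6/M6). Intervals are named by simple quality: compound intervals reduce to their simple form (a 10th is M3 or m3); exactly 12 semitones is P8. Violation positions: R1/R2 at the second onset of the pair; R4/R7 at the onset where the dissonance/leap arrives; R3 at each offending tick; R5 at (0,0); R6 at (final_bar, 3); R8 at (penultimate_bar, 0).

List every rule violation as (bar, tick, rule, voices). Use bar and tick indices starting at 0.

bar 0: v0=G3 v1=G4 downbeat P8
bar 1: v0=A3 v1=C4 downbeat m3
bar 2: v0=G3 v1=B3 downbeat M3
bar 3: v0=E3 v1=F4 downbeat m2
bar 4: v0=D3 v1=B3 downbeat M6
bar 5: v0=F3 v1=D4 downbeat M6
bar 6: v0=G3 v1=G4 downbeat P8
  -> R4 @ bar 3 tick 0 v(0, 1): E3/F4 m2 untreated
  -> R7 @ bar 3 tick 0 v(1,): B3->F4 leap 6st
  -> R7 @ bar 3 tick 1 v(1,): F4->B3 leap 6st
  -> R2 @ bar 6 tick 0 v(0, 1): F3/C4 P5 -> G3/G4 P8 similar

(3, 0, R4, (0, 1))
(3, 0, R7, (1,))
(3, 1, R7, (1,))
(6, 0, R2, (0, 1))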